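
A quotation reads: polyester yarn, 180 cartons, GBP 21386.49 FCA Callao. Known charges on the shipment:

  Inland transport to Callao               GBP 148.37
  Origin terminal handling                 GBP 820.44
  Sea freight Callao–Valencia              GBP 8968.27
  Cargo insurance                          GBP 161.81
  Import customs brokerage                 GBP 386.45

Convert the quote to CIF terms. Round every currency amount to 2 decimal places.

CIF price: GBP 31337.01

Not relevant to the conversion: inland to port — on the seller under both FCA and CIF; already in the FCA price and stays in the CIF price. brokerage — on the buyer under both terms; not part of either seller's price.
From FCA to CIF, the seller additionally bears: origin terminal, freight, insurance.
CIF price = 21386.49 + 820.44 + 8968.27 + 161.81 = 31337.01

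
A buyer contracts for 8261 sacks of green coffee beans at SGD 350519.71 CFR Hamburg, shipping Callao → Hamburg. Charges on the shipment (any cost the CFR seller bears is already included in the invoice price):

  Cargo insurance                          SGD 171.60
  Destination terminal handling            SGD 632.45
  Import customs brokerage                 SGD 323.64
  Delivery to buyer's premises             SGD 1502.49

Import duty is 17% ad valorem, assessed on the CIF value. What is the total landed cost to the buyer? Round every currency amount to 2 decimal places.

CFR: the seller pays costs through ocean freight to the destination port, but not insurance.
CIF value = CFR price + insurance = 350519.71 + 171.60 = 350691.31
Import duty = 350691.31 × 17% = 59617.52
Buyer bears: insurance 171.60 + destination terminal 632.45 + brokerage 323.64 + delivery 1502.49 + duty 59617.52 = 62247.70
Landed cost = invoice 350519.71 + 62247.70 = 412767.41

Total landed cost: SGD 412767.41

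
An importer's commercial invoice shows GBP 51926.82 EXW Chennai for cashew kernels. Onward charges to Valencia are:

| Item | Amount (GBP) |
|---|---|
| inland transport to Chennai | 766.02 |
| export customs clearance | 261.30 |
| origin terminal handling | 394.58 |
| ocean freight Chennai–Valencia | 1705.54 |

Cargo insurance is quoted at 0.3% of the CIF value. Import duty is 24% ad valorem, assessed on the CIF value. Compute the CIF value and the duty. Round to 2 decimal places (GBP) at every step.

CIF value: GBP 55219.92; import duty: GBP 13252.78

Let C be the CIF value. C = EXW price + pre-shipment costs + freight + 0.3% × C
C − 0.3% × C = 51926.82 + 766.02 + 261.30 + 394.58 + 1705.54
0.997 × C = 55054.26
C = 55054.26 / 0.997 = 55219.92
Insurance premium = 0.3% × 55219.92 = 165.66
Import duty = 55219.92 × 24% = 13252.78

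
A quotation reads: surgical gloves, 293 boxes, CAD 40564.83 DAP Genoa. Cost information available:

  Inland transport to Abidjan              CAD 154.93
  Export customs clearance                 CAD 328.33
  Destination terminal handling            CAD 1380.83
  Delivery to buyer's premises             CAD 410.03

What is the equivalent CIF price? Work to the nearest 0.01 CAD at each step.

Not relevant to the conversion: export clearance, inland to port — on the seller under both DAP and CIF; already in the DAP price and stays in the CIF price.
From DAP to CIF, the seller no longer bears: destination terminal, delivery.
CIF price = 40564.83 − 1380.83 − 410.03 = 38773.97

CIF price: CAD 38773.97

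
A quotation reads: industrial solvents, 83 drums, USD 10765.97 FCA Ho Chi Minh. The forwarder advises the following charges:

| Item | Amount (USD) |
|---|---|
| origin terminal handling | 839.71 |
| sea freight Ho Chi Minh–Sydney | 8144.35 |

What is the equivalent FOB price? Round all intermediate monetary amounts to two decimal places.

Not relevant to the conversion: freight — on the buyer under both terms; not part of either seller's price.
From FCA to FOB, the seller additionally bears: origin terminal.
FOB price = 10765.97 + 839.71 = 11605.68

FOB price: USD 11605.68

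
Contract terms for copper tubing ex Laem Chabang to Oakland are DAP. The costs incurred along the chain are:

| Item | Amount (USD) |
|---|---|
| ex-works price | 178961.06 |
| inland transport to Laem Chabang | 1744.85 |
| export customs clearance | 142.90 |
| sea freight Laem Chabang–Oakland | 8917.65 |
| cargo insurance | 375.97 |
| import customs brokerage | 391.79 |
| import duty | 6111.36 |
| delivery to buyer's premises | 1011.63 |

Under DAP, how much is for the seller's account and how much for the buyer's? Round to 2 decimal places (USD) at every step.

Seller: USD 191154.06; buyer: USD 6503.15

DAP: the seller bears all costs to the named destination except import duty and clearance.
Seller's account: goods 178961.06 + inland to port 1744.85 + export clearance 142.90 + freight 8917.65 + insurance 375.97 + delivery 1011.63 = 191154.06
Buyer's account: brokerage 391.79 + duty 6111.36 = 6503.15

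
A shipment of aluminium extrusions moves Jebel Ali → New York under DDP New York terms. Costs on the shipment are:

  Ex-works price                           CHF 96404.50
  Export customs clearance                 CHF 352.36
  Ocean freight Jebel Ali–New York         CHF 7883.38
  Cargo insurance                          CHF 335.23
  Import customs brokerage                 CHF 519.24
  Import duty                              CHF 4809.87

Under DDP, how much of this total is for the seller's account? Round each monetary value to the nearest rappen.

Seller's account: CHF 110304.58

DDP: the seller bears all costs including import duty.
Seller's account: goods 96404.50 + export clearance 352.36 + freight 7883.38 + insurance 335.23 + brokerage 519.24 + duty 4809.87 = 110304.58
Buyer's account: 0.00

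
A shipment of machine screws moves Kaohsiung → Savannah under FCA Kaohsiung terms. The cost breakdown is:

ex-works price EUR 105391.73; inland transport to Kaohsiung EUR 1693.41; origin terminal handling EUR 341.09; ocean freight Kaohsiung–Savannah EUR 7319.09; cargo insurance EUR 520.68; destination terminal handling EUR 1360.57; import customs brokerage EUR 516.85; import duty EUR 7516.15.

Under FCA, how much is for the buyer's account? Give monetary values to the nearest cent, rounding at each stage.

FCA: the seller delivers export-cleared goods to the carrier; the buyer bears costs from that point.
Seller's account: goods 105391.73 + inland to port 1693.41 = 107085.14
Buyer's account: origin terminal 341.09 + freight 7319.09 + insurance 520.68 + destination terminal 1360.57 + brokerage 516.85 + duty 7516.15 = 17574.43

Buyer's account: EUR 17574.43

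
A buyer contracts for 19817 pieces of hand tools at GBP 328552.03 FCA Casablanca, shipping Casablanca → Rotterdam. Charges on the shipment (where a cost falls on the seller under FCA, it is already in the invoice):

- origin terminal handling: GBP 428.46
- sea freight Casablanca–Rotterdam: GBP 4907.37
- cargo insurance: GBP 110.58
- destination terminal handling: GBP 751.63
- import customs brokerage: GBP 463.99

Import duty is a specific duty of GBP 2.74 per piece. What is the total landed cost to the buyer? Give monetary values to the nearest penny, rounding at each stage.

FCA: the seller delivers export-cleared goods to the carrier; the buyer bears costs from that point.
CIF value = FCA price + origin terminal + freight + insurance = 328552.03 + 428.46 + 4907.37 + 110.58 = 333998.44
Import duty = 19817 × 2.74 = 54298.58
Buyer bears: origin terminal 428.46 + freight 4907.37 + insurance 110.58 + destination terminal 751.63 + brokerage 463.99 + duty 54298.58 = 60960.61
Landed cost = invoice 328552.03 + 60960.61 = 389512.64

Total landed cost: GBP 389512.64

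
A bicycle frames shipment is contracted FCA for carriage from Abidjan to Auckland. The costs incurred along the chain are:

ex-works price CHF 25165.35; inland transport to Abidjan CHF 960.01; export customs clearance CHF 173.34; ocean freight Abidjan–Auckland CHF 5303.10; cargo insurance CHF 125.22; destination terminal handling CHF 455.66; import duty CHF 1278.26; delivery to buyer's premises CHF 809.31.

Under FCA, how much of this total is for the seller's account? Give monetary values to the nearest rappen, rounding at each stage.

Seller's account: CHF 26298.70

FCA: the seller delivers export-cleared goods to the carrier; the buyer bears costs from that point.
Seller's account: goods 25165.35 + inland to port 960.01 + export clearance 173.34 = 26298.70
Buyer's account: freight 5303.10 + insurance 125.22 + destination terminal 455.66 + duty 1278.26 + delivery 809.31 = 7971.55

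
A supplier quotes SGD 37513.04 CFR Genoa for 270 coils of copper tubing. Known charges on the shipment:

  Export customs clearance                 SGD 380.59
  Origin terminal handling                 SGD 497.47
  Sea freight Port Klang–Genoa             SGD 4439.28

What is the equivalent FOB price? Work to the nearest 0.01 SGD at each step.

FOB price: SGD 33073.76

Not relevant to the conversion: origin terminal, export clearance — on the seller under both CFR and FOB; already in the CFR price and stays in the FOB price.
From CFR to FOB, the seller no longer bears: freight.
FOB price = 37513.04 − 4439.28 = 33073.76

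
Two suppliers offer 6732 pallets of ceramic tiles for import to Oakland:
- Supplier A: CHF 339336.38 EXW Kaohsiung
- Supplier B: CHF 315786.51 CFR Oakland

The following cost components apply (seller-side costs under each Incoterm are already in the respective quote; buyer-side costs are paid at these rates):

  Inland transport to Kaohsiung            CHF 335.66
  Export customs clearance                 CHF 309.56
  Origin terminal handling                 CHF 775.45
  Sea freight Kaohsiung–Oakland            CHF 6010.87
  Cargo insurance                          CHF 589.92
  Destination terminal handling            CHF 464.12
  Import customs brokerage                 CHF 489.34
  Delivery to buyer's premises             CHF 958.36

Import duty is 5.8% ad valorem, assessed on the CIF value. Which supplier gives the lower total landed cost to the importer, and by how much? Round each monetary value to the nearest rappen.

Supplier A (EXW):
CIF value = EXW price + inland to port + export clearance + origin terminal + freight + insurance = 339336.38 + 335.66 + 309.56 + 775.45 + 6010.87 + 589.92 = 347357.84
Import duty = 347357.84 × 5.8% = 20146.75
Buyer bears (A): 335.66 + 309.56 + 775.45 + 6010.87 + 589.92 + 464.12 + 489.34 + 958.36 = 9933.28
Landed cost (A) = invoice 339336.38 + 9933.28 + duty 20146.75 = 369416.41
Supplier B (CFR):
CIF value = CFR price + insurance = 315786.51 + 589.92 = 316376.43
Import duty = 316376.43 × 5.8% = 18349.83
Buyer bears (B): 589.92 + 464.12 + 489.34 + 958.36 = 2501.74
Landed cost (B) = invoice 315786.51 + 2501.74 + duty 18349.83 = 336638.08
Difference = |369416.41 − 336638.08| = 32778.33

Supplier B is cheaper by CHF 32778.33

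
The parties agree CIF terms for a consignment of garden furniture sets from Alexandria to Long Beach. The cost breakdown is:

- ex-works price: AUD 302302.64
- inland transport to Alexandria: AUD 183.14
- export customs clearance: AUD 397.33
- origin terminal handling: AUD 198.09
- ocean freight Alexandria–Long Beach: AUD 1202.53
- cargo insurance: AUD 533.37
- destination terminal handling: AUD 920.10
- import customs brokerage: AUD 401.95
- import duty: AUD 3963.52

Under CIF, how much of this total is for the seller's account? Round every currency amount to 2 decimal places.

Seller's account: AUD 304817.10

CIF: the seller pays costs through ocean freight and marine insurance to the destination port.
Seller's account: goods 302302.64 + inland to port 183.14 + export clearance 397.33 + origin terminal 198.09 + freight 1202.53 + insurance 533.37 = 304817.10
Buyer's account: destination terminal 920.10 + brokerage 401.95 + duty 3963.52 = 5285.57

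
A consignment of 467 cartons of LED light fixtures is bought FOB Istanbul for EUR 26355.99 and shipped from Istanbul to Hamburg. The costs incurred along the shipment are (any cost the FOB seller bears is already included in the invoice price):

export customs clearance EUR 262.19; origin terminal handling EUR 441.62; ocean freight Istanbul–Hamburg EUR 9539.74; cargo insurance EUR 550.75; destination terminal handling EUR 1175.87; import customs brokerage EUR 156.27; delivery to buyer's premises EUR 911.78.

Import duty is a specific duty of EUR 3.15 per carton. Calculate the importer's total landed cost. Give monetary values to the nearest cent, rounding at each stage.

FOB: the seller bears costs until goods are on board at the origin port; the buyer bears freight, insurance and all costs thereafter.
Already in the invoice (seller's account under FOB): export clearance, origin terminal — exclude.
CIF value = FOB price + freight + insurance = 26355.99 + 9539.74 + 550.75 = 36446.48
Import duty = 467 × 3.15 = 1471.05
Buyer bears: freight 9539.74 + insurance 550.75 + destination terminal 1175.87 + brokerage 156.27 + delivery 911.78 + duty 1471.05 = 13805.46
Landed cost = invoice 26355.99 + 13805.46 = 40161.45

Total landed cost: EUR 40161.45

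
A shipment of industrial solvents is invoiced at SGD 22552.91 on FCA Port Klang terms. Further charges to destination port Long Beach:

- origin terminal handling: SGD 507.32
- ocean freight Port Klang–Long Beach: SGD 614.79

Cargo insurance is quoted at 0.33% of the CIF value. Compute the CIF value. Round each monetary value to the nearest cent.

CIF value: SGD 23753.41

Let C be the CIF value. C = FCA price + pre-shipment costs + freight + 0.33% × C
C − 0.33% × C = 22552.91 + 507.32 + 614.79
0.9967 × C = 23675.02
C = 23675.02 / 0.9967 = 23753.41
Insurance premium = 0.33% × 23753.41 = 78.39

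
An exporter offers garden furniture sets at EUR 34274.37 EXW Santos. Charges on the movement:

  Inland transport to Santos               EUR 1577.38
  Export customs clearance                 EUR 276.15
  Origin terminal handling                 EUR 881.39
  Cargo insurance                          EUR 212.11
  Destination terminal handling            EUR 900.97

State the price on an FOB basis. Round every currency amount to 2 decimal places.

Not relevant to the conversion: destination terminal, insurance — on the buyer under both terms; not part of either seller's price.
From EXW to FOB, the seller additionally bears: inland to port, export clearance, origin terminal.
FOB price = 34274.37 + 1577.38 + 276.15 + 881.39 = 37009.29

FOB price: EUR 37009.29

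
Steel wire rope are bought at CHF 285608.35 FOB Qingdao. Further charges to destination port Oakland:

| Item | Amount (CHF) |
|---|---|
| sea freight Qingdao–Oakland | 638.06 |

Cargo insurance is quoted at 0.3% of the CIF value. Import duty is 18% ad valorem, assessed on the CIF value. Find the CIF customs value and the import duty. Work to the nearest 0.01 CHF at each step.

Let C be the CIF value. C = FOB price + freight + 0.3% × C
C − 0.3% × C = 285608.35 + 638.06
0.997 × C = 286246.41
C = 286246.41 / 0.997 = 287107.73
Insurance premium = 0.3% × 287107.73 = 861.32
Import duty = 287107.73 × 18% = 51679.39

CIF value: CHF 287107.73; import duty: CHF 51679.39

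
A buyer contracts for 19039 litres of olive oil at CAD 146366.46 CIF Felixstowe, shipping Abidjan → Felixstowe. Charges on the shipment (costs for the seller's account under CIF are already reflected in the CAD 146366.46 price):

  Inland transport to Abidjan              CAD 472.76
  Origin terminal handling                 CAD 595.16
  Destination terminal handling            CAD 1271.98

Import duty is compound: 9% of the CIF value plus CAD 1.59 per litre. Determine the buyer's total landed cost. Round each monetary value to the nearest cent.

Total landed cost: CAD 191083.43

CIF: the seller pays costs through ocean freight and marine insurance to the destination port.
Already in the invoice (seller's account under CIF): inland to port, origin terminal — exclude.
The CIF price already equals the CIF value: 146366.46
Ad valorem component: 146366.46 × 9% = 13172.98
Specific component: 19039 × 1.59 = 30272.01
Import duty = 13172.98 + 30272.01 = 43444.99
Buyer bears: destination terminal 1271.98 + duty 43444.99 = 44716.97
Landed cost = invoice 146366.46 + 44716.97 = 191083.43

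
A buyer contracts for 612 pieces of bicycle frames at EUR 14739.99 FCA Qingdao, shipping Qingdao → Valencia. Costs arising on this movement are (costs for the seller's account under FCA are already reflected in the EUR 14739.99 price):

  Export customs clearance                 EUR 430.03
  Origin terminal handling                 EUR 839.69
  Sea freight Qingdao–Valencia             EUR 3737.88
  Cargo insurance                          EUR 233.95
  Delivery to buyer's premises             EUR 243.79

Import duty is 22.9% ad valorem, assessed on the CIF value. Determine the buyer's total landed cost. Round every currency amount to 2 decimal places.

FCA: the seller delivers export-cleared goods to the carrier; the buyer bears costs from that point.
Already in the invoice (seller's account under FCA): export clearance — exclude.
CIF value = FCA price + origin terminal + freight + insurance = 14739.99 + 839.69 + 3737.88 + 233.95 = 19551.51
Import duty = 19551.51 × 22.9% = 4477.30
Buyer bears: origin terminal 839.69 + freight 3737.88 + insurance 233.95 + delivery 243.79 + duty 4477.30 = 9532.61
Landed cost = invoice 14739.99 + 9532.61 = 24272.60

Total landed cost: EUR 24272.60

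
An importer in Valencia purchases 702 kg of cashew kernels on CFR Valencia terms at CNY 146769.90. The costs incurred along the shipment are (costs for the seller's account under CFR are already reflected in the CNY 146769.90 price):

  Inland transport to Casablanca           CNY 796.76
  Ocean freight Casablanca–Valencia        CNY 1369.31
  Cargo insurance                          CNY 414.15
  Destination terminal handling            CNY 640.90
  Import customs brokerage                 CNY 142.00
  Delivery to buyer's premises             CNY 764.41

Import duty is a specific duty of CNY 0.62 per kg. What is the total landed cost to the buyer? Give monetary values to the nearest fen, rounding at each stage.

Total landed cost: CNY 149166.60

CFR: the seller pays costs through ocean freight to the destination port, but not insurance.
Already in the invoice (seller's account under CFR): inland to port, freight — exclude.
CIF value = CFR price + insurance = 146769.90 + 414.15 = 147184.05
Import duty = 702 × 0.62 = 435.24
Buyer bears: insurance 414.15 + destination terminal 640.90 + brokerage 142.00 + delivery 764.41 + duty 435.24 = 2396.70
Landed cost = invoice 146769.90 + 2396.70 = 149166.60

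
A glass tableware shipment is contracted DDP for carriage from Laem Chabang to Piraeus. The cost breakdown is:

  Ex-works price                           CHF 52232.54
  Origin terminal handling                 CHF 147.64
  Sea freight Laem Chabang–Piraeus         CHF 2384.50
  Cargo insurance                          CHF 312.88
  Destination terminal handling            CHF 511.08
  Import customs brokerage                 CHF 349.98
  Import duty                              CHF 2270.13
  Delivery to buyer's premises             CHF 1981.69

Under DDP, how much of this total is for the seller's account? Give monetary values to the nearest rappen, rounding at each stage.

Seller's account: CHF 60190.44

DDP: the seller bears all costs including import duty.
Seller's account: goods 52232.54 + origin terminal 147.64 + freight 2384.50 + insurance 312.88 + destination terminal 511.08 + brokerage 349.98 + duty 2270.13 + delivery 1981.69 = 60190.44
Buyer's account: 0.00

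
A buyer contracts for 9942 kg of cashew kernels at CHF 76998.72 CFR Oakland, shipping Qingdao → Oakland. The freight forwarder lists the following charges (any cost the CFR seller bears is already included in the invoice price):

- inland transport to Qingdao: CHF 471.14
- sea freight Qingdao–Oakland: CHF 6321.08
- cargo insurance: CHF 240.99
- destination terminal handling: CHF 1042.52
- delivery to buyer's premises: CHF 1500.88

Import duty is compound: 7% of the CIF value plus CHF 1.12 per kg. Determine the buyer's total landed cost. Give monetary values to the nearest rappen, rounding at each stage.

CFR: the seller pays costs through ocean freight to the destination port, but not insurance.
Already in the invoice (seller's account under CFR): inland to port, freight — exclude.
CIF value = CFR price + insurance = 76998.72 + 240.99 = 77239.71
Ad valorem component: 77239.71 × 7% = 5406.78
Specific component: 9942 × 1.12 = 11135.04
Import duty = 5406.78 + 11135.04 = 16541.82
Buyer bears: insurance 240.99 + destination terminal 1042.52 + delivery 1500.88 + duty 16541.82 = 19326.21
Landed cost = invoice 76998.72 + 19326.21 = 96324.93

Total landed cost: CHF 96324.93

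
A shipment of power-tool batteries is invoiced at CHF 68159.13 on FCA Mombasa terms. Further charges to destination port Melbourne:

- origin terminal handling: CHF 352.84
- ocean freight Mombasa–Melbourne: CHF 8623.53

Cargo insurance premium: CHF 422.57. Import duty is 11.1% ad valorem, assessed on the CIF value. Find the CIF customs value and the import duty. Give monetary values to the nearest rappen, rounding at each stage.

CIF = FCA price + pre-shipment costs + freight + insurance
CIF = 68159.13 + 352.84 + 8623.53 + 422.57 = 77558.07
Import duty = 77558.07 × 11.1% = 8608.95

CIF value: CHF 77558.07; import duty: CHF 8608.95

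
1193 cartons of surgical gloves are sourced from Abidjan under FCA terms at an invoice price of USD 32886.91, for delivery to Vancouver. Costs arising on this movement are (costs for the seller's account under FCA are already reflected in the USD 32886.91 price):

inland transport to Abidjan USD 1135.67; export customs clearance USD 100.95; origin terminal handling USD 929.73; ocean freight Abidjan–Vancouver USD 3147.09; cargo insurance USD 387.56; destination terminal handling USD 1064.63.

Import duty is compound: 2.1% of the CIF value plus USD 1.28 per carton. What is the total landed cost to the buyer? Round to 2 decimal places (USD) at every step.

FCA: the seller delivers export-cleared goods to the carrier; the buyer bears costs from that point.
Already in the invoice (seller's account under FCA): inland to port, export clearance — exclude.
CIF value = FCA price + origin terminal + freight + insurance = 32886.91 + 929.73 + 3147.09 + 387.56 = 37351.29
Ad valorem component: 37351.29 × 2.1% = 784.38
Specific component: 1193 × 1.28 = 1527.04
Import duty = 784.38 + 1527.04 = 2311.42
Buyer bears: origin terminal 929.73 + freight 3147.09 + insurance 387.56 + destination terminal 1064.63 + duty 2311.42 = 7840.43
Landed cost = invoice 32886.91 + 7840.43 = 40727.34

Total landed cost: USD 40727.34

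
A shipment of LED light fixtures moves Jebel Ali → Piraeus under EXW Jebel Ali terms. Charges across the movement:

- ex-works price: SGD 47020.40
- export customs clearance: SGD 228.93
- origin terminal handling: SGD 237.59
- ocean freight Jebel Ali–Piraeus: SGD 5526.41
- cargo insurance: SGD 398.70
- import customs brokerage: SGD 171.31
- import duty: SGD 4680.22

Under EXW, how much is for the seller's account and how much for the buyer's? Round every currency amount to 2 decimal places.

Seller: SGD 47020.40; buyer: SGD 11243.16

EXW: the seller makes goods available at their premises; the buyer bears all onward costs.
Seller's account: goods 47020.40 = 47020.40
Buyer's account: export clearance 228.93 + origin terminal 237.59 + freight 5526.41 + insurance 398.70 + brokerage 171.31 + duty 4680.22 = 11243.16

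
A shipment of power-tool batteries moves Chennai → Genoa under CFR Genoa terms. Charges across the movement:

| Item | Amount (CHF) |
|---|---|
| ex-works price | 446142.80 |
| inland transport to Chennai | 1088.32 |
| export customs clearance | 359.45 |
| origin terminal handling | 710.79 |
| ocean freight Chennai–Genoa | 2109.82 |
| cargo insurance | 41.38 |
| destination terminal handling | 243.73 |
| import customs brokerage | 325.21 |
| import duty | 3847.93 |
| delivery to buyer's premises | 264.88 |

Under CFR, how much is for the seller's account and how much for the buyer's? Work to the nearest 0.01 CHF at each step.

Seller: CHF 450411.18; buyer: CHF 4723.13

CFR: the seller pays costs through ocean freight to the destination port, but not insurance.
Seller's account: goods 446142.80 + inland to port 1088.32 + export clearance 359.45 + origin terminal 710.79 + freight 2109.82 = 450411.18
Buyer's account: insurance 41.38 + destination terminal 243.73 + brokerage 325.21 + duty 3847.93 + delivery 264.88 = 4723.13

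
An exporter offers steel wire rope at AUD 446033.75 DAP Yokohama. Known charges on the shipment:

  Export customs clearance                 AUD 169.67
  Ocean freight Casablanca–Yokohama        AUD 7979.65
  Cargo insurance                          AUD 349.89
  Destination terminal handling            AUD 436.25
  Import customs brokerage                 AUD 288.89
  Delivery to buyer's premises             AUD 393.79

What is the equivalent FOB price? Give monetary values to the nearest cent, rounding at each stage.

FOB price: AUD 436874.17

Not relevant to the conversion: export clearance — on the seller under both DAP and FOB; already in the DAP price and stays in the FOB price. brokerage — on the buyer under both terms; not part of either seller's price.
From DAP to FOB, the seller no longer bears: freight, insurance, destination terminal, delivery.
FOB price = 446033.75 − 7979.65 − 349.89 − 436.25 − 393.79 = 436874.17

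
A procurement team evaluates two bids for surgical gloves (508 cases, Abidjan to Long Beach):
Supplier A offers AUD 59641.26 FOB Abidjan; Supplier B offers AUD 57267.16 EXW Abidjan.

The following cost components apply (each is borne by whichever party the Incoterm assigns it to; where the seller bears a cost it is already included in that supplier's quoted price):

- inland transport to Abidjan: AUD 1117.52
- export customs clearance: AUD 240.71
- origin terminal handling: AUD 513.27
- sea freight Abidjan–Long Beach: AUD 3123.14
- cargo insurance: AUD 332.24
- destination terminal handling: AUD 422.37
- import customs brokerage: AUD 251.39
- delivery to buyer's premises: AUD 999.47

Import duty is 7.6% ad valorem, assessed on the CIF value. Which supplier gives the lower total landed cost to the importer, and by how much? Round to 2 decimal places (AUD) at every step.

Supplier B is cheaper by AUD 540.79

Supplier A (FOB):
CIF value = FOB price + freight + insurance = 59641.26 + 3123.14 + 332.24 = 63096.64
Import duty = 63096.64 × 7.6% = 4795.34
Buyer bears (A): 3123.14 + 332.24 + 422.37 + 251.39 + 999.47 = 5128.61
Landed cost (A) = invoice 59641.26 + 5128.61 + duty 4795.34 = 69565.21
Supplier B (EXW):
CIF value = EXW price + inland to port + export clearance + origin terminal + freight + insurance = 57267.16 + 1117.52 + 240.71 + 513.27 + 3123.14 + 332.24 = 62594.04
Import duty = 62594.04 × 7.6% = 4757.15
Buyer bears (B): 1117.52 + 240.71 + 513.27 + 3123.14 + 332.24 + 422.37 + 251.39 + 999.47 = 7000.11
Landed cost (B) = invoice 57267.16 + 7000.11 + duty 4757.15 = 69024.42
Difference = |69565.21 − 69024.42| = 540.79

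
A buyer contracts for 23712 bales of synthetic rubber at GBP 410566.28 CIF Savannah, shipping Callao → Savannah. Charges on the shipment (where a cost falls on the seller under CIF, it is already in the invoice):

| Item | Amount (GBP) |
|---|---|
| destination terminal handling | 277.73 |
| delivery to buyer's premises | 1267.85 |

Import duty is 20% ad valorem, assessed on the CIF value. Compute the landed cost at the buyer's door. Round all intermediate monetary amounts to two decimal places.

CIF: the seller pays costs through ocean freight and marine insurance to the destination port.
The CIF price already equals the CIF value: 410566.28
Import duty = 410566.28 × 20% = 82113.26
Buyer bears: destination terminal 277.73 + delivery 1267.85 + duty 82113.26 = 83658.84
Landed cost = invoice 410566.28 + 83658.84 = 494225.12

Total landed cost: GBP 494225.12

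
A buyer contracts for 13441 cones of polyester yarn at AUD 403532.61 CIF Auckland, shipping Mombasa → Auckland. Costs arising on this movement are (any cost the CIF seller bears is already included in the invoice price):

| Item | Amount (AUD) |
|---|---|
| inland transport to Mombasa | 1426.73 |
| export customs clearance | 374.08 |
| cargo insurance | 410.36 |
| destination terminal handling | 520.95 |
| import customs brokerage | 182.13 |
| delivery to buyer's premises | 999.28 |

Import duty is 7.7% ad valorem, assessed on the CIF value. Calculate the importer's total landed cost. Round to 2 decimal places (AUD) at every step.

CIF: the seller pays costs through ocean freight and marine insurance to the destination port.
Already in the invoice (seller's account under CIF): inland to port, export clearance, insurance — exclude.
The CIF price already equals the CIF value: 403532.61
Import duty = 403532.61 × 7.7% = 31072.01
Buyer bears: destination terminal 520.95 + brokerage 182.13 + delivery 999.28 + duty 31072.01 = 32774.37
Landed cost = invoice 403532.61 + 32774.37 = 436306.98

Total landed cost: AUD 436306.98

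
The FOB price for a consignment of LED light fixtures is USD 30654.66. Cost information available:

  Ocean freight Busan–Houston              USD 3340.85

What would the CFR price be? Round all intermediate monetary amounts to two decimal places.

CFR price: USD 33995.51

From FOB to CFR, the seller additionally bears: freight.
CFR price = 30654.66 + 3340.85 = 33995.51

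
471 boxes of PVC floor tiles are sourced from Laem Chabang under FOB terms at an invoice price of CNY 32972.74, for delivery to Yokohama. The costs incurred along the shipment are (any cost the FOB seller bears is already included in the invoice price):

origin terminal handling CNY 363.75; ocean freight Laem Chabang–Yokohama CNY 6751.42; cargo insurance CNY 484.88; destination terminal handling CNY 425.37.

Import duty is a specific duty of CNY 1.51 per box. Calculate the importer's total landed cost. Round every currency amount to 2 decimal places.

Total landed cost: CNY 41345.62

FOB: the seller bears costs until goods are on board at the origin port; the buyer bears freight, insurance and all costs thereafter.
Already in the invoice (seller's account under FOB): origin terminal — exclude.
CIF value = FOB price + freight + insurance = 32972.74 + 6751.42 + 484.88 = 40209.04
Import duty = 471 × 1.51 = 711.21
Buyer bears: freight 6751.42 + insurance 484.88 + destination terminal 425.37 + duty 711.21 = 8372.88
Landed cost = invoice 32972.74 + 8372.88 = 41345.62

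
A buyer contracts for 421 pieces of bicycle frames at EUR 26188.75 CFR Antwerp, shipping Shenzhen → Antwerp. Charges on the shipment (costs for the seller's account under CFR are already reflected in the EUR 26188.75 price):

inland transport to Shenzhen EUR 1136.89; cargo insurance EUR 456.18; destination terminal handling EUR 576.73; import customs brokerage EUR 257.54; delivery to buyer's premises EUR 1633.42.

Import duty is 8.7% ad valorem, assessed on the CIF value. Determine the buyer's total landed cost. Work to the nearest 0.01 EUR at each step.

Total landed cost: EUR 31430.73

CFR: the seller pays costs through ocean freight to the destination port, but not insurance.
Already in the invoice (seller's account under CFR): inland to port — exclude.
CIF value = CFR price + insurance = 26188.75 + 456.18 = 26644.93
Import duty = 26644.93 × 8.7% = 2318.11
Buyer bears: insurance 456.18 + destination terminal 576.73 + brokerage 257.54 + delivery 1633.42 + duty 2318.11 = 5241.98
Landed cost = invoice 26188.75 + 5241.98 = 31430.73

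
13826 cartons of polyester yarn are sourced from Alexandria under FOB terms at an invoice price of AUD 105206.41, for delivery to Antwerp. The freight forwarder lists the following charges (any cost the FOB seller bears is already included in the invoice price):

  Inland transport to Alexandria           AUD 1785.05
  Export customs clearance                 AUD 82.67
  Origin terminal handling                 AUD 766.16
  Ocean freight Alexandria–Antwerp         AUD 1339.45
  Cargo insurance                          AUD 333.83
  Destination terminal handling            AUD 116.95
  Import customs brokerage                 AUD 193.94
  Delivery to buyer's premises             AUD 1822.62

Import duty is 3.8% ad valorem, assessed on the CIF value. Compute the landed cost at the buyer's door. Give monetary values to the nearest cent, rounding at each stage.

FOB: the seller bears costs until goods are on board at the origin port; the buyer bears freight, insurance and all costs thereafter.
Already in the invoice (seller's account under FOB): inland to port, export clearance, origin terminal — exclude.
CIF value = FOB price + freight + insurance = 105206.41 + 1339.45 + 333.83 = 106879.69
Import duty = 106879.69 × 3.8% = 4061.43
Buyer bears: freight 1339.45 + insurance 333.83 + destination terminal 116.95 + brokerage 193.94 + delivery 1822.62 + duty 4061.43 = 7868.22
Landed cost = invoice 105206.41 + 7868.22 = 113074.63

Total landed cost: AUD 113074.63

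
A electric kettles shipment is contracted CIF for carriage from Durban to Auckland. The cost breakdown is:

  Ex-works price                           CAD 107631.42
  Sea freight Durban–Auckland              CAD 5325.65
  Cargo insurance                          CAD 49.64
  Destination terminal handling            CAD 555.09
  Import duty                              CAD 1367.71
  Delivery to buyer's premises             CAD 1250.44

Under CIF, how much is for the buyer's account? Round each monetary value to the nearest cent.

CIF: the seller pays costs through ocean freight and marine insurance to the destination port.
Seller's account: goods 107631.42 + freight 5325.65 + insurance 49.64 = 113006.71
Buyer's account: destination terminal 555.09 + duty 1367.71 + delivery 1250.44 = 3173.24

Buyer's account: CAD 3173.24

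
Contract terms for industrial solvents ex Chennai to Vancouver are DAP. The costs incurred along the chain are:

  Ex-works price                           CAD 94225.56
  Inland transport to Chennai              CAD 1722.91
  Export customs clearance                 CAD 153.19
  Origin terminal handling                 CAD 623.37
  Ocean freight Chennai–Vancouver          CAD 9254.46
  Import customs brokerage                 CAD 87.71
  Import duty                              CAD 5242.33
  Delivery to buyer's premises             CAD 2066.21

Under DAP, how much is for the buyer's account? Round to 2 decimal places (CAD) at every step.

Buyer's account: CAD 5330.04

DAP: the seller bears all costs to the named destination except import duty and clearance.
Seller's account: goods 94225.56 + inland to port 1722.91 + export clearance 153.19 + origin terminal 623.37 + freight 9254.46 + delivery 2066.21 = 108045.70
Buyer's account: brokerage 87.71 + duty 5242.33 = 5330.04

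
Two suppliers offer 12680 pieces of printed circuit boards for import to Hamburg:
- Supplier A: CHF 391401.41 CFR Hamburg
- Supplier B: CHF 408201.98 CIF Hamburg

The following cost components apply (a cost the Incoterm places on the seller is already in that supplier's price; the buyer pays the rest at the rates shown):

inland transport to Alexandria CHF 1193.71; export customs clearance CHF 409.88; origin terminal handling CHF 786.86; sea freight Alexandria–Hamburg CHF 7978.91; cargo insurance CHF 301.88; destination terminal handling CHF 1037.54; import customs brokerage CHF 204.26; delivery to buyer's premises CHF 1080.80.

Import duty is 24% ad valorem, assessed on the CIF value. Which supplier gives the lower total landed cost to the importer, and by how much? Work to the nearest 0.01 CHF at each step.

Supplier A is cheaper by CHF 20458.38

Supplier A (CFR):
CIF value = CFR price + insurance = 391401.41 + 301.88 = 391703.29
Import duty = 391703.29 × 24% = 94008.79
Buyer bears (A): 301.88 + 1037.54 + 204.26 + 1080.80 = 2624.48
Landed cost (A) = invoice 391401.41 + 2624.48 + duty 94008.79 = 488034.68
Supplier B (CIF):
The CIF price already equals the CIF value: 408201.98
Import duty = 408201.98 × 24% = 97968.48
Buyer bears (B): 1037.54 + 204.26 + 1080.80 = 2322.60
Landed cost (B) = invoice 408201.98 + 2322.60 + duty 97968.48 = 508493.06
Difference = |488034.68 − 508493.06| = 20458.38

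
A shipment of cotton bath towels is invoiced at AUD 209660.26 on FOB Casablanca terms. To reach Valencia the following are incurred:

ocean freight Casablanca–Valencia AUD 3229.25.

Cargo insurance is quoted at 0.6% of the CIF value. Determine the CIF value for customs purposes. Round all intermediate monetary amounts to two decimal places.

Let C be the CIF value. C = FOB price + freight + 0.6% × C
C − 0.6% × C = 209660.26 + 3229.25
0.994 × C = 212889.51
C = 212889.51 / 0.994 = 214174.56
Insurance premium = 0.6% × 214174.56 = 1285.05

CIF value: AUD 214174.56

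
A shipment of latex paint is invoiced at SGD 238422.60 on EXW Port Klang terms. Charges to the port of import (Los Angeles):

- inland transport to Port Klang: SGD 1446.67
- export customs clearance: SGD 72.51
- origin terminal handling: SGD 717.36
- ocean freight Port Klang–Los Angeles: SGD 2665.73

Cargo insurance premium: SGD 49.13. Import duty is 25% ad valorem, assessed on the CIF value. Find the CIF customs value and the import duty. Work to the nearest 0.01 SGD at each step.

CIF = EXW price + pre-shipment costs + freight + insurance
CIF = 238422.60 + 1446.67 + 72.51 + 717.36 + 2665.73 + 49.13 = 243374.00
Import duty = 243374.00 × 25% = 60843.50

CIF value: SGD 243374.00; import duty: SGD 60843.50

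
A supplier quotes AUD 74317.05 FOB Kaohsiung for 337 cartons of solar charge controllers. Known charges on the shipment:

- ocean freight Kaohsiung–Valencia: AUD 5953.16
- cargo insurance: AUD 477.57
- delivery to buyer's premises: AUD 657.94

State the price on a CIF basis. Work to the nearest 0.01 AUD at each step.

CIF price: AUD 80747.78

Not relevant to the conversion: delivery — on the buyer under both terms; not part of either seller's price.
From FOB to CIF, the seller additionally bears: freight, insurance.
CIF price = 74317.05 + 5953.16 + 477.57 = 80747.78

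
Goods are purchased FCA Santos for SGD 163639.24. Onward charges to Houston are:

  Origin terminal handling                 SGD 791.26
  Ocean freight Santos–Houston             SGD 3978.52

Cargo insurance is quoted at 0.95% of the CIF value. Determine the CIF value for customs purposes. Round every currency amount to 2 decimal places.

CIF value: SGD 170024.25

Let C be the CIF value. C = FCA price + pre-shipment costs + freight + 0.95% × C
C − 0.95% × C = 163639.24 + 791.26 + 3978.52
0.9905 × C = 168409.02
C = 168409.02 / 0.9905 = 170024.25
Insurance premium = 0.95% × 170024.25 = 1615.23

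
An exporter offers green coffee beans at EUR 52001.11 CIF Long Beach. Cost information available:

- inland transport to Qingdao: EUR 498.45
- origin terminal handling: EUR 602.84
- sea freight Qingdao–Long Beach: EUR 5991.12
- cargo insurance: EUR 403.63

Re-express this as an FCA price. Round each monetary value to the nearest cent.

FCA price: EUR 45003.52

Not relevant to the conversion: inland to port — on the seller under both CIF and FCA; already in the CIF price and stays in the FCA price.
From CIF to FCA, the seller no longer bears: origin terminal, freight, insurance.
FCA price = 52001.11 − 602.84 − 5991.12 − 403.63 = 45003.52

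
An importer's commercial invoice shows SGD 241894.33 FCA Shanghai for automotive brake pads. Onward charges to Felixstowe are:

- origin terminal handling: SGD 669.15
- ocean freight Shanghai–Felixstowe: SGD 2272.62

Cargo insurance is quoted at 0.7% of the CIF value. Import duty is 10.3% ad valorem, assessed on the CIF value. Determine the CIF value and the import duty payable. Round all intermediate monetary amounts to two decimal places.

Let C be the CIF value. C = FCA price + pre-shipment costs + freight + 0.7% × C
C − 0.7% × C = 241894.33 + 669.15 + 2272.62
0.993 × C = 244836.10
C = 244836.10 / 0.993 = 246562.03
Insurance premium = 0.7% × 246562.03 = 1725.93
Import duty = 246562.03 × 10.3% = 25395.89

CIF value: SGD 246562.03; import duty: SGD 25395.89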